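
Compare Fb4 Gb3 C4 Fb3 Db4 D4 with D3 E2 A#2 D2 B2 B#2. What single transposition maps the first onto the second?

From Fb4 to D3 is 10 letter names — a tenth of some quality.
D3 to Fb4 is 14 semitones, which makes it a diminished tenth; the second version is lower, so the direction is down.
Checking another pair — D4 → B#2 — gives the same interval.

down a diminished tenth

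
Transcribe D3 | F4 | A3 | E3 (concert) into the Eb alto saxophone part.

B3 D5 F#4 C#4

Written C4 sounds as Eb3 on the Eb alto saxophone, so concert pitches are written a major sixth up.
D3 gives B3
F4 gives D5
A3 gives F#4
E3 gives C#4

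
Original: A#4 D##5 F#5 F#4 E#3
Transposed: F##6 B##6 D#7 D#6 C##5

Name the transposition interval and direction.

up a major thirteenth

From A#4 to F##6 is 13 letter names — a thirteenth of some quality.
A#4 to F##6 is 21 semitones, which makes it a major thirteenth; the second version is higher, so the direction is up.
Checking another pair — E#3 → C##5 — gives the same interval.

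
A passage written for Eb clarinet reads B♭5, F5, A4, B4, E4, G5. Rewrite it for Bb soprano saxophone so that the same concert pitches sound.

First find concert pitch: the Eb clarinet sounds a minor third above written, so B♭5 F5 A4 B4 E4 G5 sounds Db6 Ab5 C5 D5 G4 Bb5.
Then write for Bb soprano saxophone: it sounds a major second below written, so the part must be a major second above concert.
Db6 → Eb6
Ab5 → Bb5
C5 → D5
D5 → E5
G4 → A4
Bb5 → C6

Eb6 Bb5 D5 E5 A4 C6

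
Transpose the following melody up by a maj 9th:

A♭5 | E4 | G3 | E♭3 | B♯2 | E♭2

Ab5 -> Bb6
E4 -> F#5
G3 -> A4
Eb3 -> F4
B#2 -> C##4
Eb2 -> F3

Bb6 F#5 A4 F4 C##4 F3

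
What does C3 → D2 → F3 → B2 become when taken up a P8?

C4 D3 F4 B3

A perfect octave up from C3 gives C4.
D2 up a perfect octave is D3.
A perfect octave up from F3 gives F4.
B2: an octave up reaches B, and 12 semitones makes it B3.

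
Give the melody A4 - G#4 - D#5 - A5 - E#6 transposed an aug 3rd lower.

Fb4 Eb4 Bb4 Fb5 C6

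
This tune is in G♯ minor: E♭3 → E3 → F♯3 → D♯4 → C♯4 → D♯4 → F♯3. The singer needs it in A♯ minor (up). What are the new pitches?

From G♯ up to A♯ is a major second; apply that to each pitch.
Eb3 becomes F3
E3 becomes F#3
F#3 becomes G#3
D#4 becomes E#4
C#4 becomes D#4
D#4 becomes E#4
F#3 becomes G#3

F3 F#3 G#3 E#4 D#4 E#4 G#3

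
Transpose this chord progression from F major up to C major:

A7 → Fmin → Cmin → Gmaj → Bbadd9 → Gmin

F major up to C major is a perfect fifth; each chord root moves by that interval while the quality stays the same.
A7: root A up a perfect fifth → E, giving E7.
Fmin: root F up a perfect fifth → C, giving Cmin.
Cmin: root C up a perfect fifth → G, giving Gmin.
Gmaj: root G up a perfect fifth → D, giving Dmaj.
Bbadd9: root Bb up a perfect fifth → F, giving Fadd9.
Gmin: root G up a perfect fifth → D, giving Dmin.

E7 Cmin Gmin Dmaj Fadd9 Dmin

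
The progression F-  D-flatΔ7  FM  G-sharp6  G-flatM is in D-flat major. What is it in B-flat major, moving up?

D- BbΔ7 DM E#6 EbM

D-flat major up to B-flat major is a major sixth; each chord root moves by that interval while the quality stays the same.
F-: root F up a major sixth → D, giving D-.
D-flatΔ7: root D-flat up a major sixth → Bb, giving BbΔ7.
FM: root F up a major sixth → D, giving DM.
G-sharp6: root G-sharp up a major sixth → E#, giving E#6.
G-flatM: root G-flat up a major sixth → Eb, giving EbM.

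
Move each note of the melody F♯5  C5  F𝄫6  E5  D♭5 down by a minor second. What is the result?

E#5 B4 Ebb6 D#5 C5

F#5 to E#5
C5 to B4
Fbb6 to Ebb6
E5 to D#5
Db5 to C5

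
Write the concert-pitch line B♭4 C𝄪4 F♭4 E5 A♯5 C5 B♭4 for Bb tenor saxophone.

Written C4 sounds as Bb2 on the Bb tenor saxophone, so concert pitches are written a major ninth up.
Bb4 -> C6
C##4 -> D##5
Fb4 -> Gb5
E5 -> F#6
A#5 -> B#6
C5 -> D6
Bb4 -> C6

C6 D##5 Gb5 F#6 B#6 D6 C6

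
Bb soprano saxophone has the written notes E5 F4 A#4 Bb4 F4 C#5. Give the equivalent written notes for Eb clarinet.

First find concert pitch: the Bb soprano saxophone sounds a major second below written, so E5 F4 A#4 Bb4 F4 C#5 sounds D5 Eb4 G#4 Ab4 Eb4 B4.
Then write for Eb clarinet: it sounds a minor third above written, so the part must be a minor third below concert.
D5 → B4
Eb4 → C4
G#4 → E#4
Ab4 → F4
Eb4 → C4
B4 → G#4

B4 C4 E#4 F4 C4 G#4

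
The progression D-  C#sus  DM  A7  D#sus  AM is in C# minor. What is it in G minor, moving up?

Ab- Gsus AbM Eb7 Asus EbM

C# minor up to G minor is a diminished fifth; each chord root moves by that interval while the quality stays the same.
D-: root D up a diminished fifth → Ab, giving Ab-.
C#sus: root C# up a diminished fifth → G, giving Gsus.
DM: root D up a diminished fifth → Ab, giving AbM.
A7: root A up a diminished fifth → Eb, giving Eb7.
D#sus: root D# up a diminished fifth → A, giving Asus.
AM: root A up a diminished fifth → Eb, giving EbM.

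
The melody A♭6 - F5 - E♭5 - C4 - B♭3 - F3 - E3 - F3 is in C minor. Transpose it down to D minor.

Bb5 G4 F4 D3 C3 G2 F#2 G2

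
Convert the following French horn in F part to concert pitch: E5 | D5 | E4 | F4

The French horn in F sounds a perfect fifth below written, so transpose each written note down a perfect fifth.
E5 -> A4
D5 -> G4
E4 -> A3
F4 -> Bb3

A4 G4 A3 Bb3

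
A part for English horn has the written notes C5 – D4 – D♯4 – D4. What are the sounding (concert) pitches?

The English horn sounds a perfect fifth below written, so transpose each written note down a perfect fifth.
C5 to F4
D4 to G3
D#4 to G#3
D4 to G3

F4 G3 G#3 G3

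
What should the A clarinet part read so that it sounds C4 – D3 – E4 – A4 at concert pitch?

The A clarinet sounds a minor third below written, so the written part must be a minor third above concert — transpose each note up.
C4 becomes Eb4
D3 becomes F3
E4 becomes G4
A4 becomes C5

Eb4 F3 G4 C5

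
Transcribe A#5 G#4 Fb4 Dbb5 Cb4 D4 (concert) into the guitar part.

The guitar sounds a perfect octave below written, so the written part must be a perfect octave above concert — transpose each note up.
A#5 gives A#6
G#4 gives G#5
Fb4 gives Fb5
Dbb5 gives Dbb6
Cb4 gives Cb5
D4 gives D5

A#6 G#5 Fb5 Dbb6 Cb5 D5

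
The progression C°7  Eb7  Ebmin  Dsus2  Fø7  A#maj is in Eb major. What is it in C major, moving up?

A°7 C7 Cmin Bsus2 Dø7 F##maj

Eb major up to C major is a major sixth; each chord root moves by that interval while the quality stays the same.
C°7: root C up a major sixth → A, giving A°7.
Eb7: root Eb up a major sixth → C, giving C7.
Ebmin: root Eb up a major sixth → C, giving Cmin.
Dsus2: root D up a major sixth → B, giving Bsus2.
Fø7: root F up a major sixth → D, giving Dø7.
A#maj: root A# up a major sixth → F##, giving F##maj.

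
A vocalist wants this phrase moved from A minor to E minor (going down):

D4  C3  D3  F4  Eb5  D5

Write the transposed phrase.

A3 G2 A2 C4 Bb4 A4

From A down to E is a perfect fourth; apply that to each pitch.
D4 → A3
C3 → G2
D3 → A2
F4 → C4
Eb5 → Bb4
D5 → A4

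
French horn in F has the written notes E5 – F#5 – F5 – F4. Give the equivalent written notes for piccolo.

A3 B3 Bb3 Bb2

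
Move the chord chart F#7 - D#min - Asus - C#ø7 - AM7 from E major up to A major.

E major up to A major is a perfect fourth; each chord root moves by that interval while the quality stays the same.
F#7: root F# up a perfect fourth → B, giving B7.
D#min: root D# up a perfect fourth → G#, giving G#min.
Asus: root A up a perfect fourth → D, giving Dsus.
C#ø7: root C# up a perfect fourth → F#, giving F#ø7.
AM7: root A up a perfect fourth → D, giving DM7.

B7 G#min Dsus F#ø7 DM7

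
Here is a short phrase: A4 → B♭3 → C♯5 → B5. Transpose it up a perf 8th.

A4: an octave up reaches A, and 12 semitones makes it A5.
A perfect octave up from Bb3 gives Bb4.
C#5: an octave up reaches C, and 12 semitones makes it C#6.
B5 up a perfect octave is B6.

A5 Bb4 C#6 B6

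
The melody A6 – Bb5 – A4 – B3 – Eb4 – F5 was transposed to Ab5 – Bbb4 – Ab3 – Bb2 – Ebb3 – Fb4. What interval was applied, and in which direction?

Take the first pair: A6 → Ab5. A to A spans 8 letter names, so the interval is some kind of octave.
Ab5 to A6 is 13 semitones, which makes it an augmented octave; the second version is lower, so the direction is down.
Checking another pair — F5 → Fb4 — gives the same interval.

down an augmented octave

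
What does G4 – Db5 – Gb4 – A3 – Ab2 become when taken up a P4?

C5 Gb5 Cb5 D4 Db3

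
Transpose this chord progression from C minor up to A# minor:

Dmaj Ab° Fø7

B#maj F#° D#ø7

C minor up to A# minor is an augmented sixth; each chord root moves by that interval while the quality stays the same.
Dmaj: root D up an augmented sixth → B#, giving B#maj.
Ab°: root Ab up an augmented sixth → F#, giving F#°.
Fø7: root F up an augmented sixth → D#, giving D#ø7.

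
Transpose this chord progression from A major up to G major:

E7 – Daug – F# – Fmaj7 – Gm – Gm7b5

A major up to G major is a minor seventh; each chord root moves by that interval while the quality stays the same.
E7: root E up a minor seventh → D, giving D7.
Daug: root D up a minor seventh → C, giving Caug.
F#: root F# up a minor seventh → E, giving E.
Fmaj7: root F up a minor seventh → Eb, giving Ebmaj7.
Gm: root G up a minor seventh → F, giving Fm.
Gm7b5: root G up a minor seventh → F, giving Fm7b5.

D7 Caug E Ebmaj7 Fm Fm7b5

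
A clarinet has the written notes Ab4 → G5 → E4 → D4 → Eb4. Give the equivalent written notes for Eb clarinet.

D4 C#5 A#3 G#3 A3

First find concert pitch: the A clarinet sounds a minor third below written, so Ab4 G5 E4 D4 Eb4 sounds F4 E5 C#4 B3 C4.
Then write for Eb clarinet: it sounds a minor third above written, so the part must be a minor third below concert.
F4 → D4
E5 → C#5
C#4 → A#3
B3 → G#3
C4 → A3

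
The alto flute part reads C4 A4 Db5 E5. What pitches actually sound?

The alto flute sounds a perfect fourth below written, so transpose each written note down a perfect fourth.
C4 to G3
A4 to E4
Db5 to Ab4
E5 to B4

G3 E4 Ab4 B4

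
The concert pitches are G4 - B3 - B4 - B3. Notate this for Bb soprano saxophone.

A4 C#4 C#5 C#4

The Bb soprano saxophone sounds a major second below written, so the written part must be a major second above concert — transpose each note up.
G4 becomes A4
B3 becomes C#4
B4 becomes C#5
B3 becomes C#4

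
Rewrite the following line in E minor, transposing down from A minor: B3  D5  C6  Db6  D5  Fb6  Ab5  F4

F#3 A4 G5 Ab5 A4 Cb6 Eb5 C4

A minor to E minor down is a perfect fourth, so every note moves down by that interval.
B3 becomes F#3
D5 becomes A4
C6 becomes G5
Db6 becomes Ab5
D5 becomes A4
Fb6 becomes Cb6
Ab5 becomes Eb5
F4 becomes C4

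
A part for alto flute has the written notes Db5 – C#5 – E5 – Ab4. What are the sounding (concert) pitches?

Ab4 G#4 B4 Eb4

Written C4 on the alto flute sounds as G3, a perfect fourth lower; apply that shift to every note.
Db5 → Ab4
C#5 → G#4
E5 → B4
Ab4 → Eb4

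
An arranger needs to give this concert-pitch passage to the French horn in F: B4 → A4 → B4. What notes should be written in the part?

F#5 E5 F#5

Written C4 sounds as F3 on the French horn in F, so concert pitches are written a perfect fifth up.
B4 -> F#5
A4 -> E5
B4 -> F#5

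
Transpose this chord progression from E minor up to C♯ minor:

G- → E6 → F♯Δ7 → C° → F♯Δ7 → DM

E minor up to C♯ minor is a major sixth; each chord root moves by that interval while the quality stays the same.
G-: root G up a major sixth → E, giving E-.
E6: root E up a major sixth → C#, giving C#6.
F♯Δ7: root F♯ up a major sixth → D#, giving D#Δ7.
C°: root C up a major sixth → A, giving A°.
F♯Δ7: root F♯ up a major sixth → D#, giving D#Δ7.
DM: root D up a major sixth → B, giving BM.

E- C#6 D#Δ7 A° D#Δ7 BM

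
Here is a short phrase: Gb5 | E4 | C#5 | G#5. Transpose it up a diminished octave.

Gbb6 Eb5 C6 G6

Gb5 to Gbb6
E4 to Eb5
C#5 to C6
G#5 to G6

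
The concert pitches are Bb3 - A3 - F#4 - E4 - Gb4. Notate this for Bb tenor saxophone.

C5 B4 G#5 F#5 Ab5

Written C4 sounds as Bb2 on the Bb tenor saxophone, so concert pitches are written a major ninth up.
Bb3 becomes C5
A3 becomes B4
F#4 becomes G#5
E4 becomes F#5
Gb4 becomes Ab5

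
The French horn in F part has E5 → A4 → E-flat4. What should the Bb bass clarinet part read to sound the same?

B5 E5 Bb4

First find concert pitch: the French horn in F sounds a perfect fifth below written, so E5 A4 E-flat4 sounds A4 D4 Ab3.
Then write for Bb bass clarinet: it sounds a major ninth below written, so the part must be a major ninth above concert.
A4 → B5
D4 → E5
Ab3 → Bb4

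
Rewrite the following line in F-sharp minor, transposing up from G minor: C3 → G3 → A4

B3 F#4 G#5

G minor to F-sharp minor up is a major seventh, so every note moves up by that interval.
C3 becomes B3
G3 becomes F#4
A4 becomes G#5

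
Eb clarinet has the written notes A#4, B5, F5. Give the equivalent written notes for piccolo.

C#4 D5 Ab4

First find concert pitch: the Eb clarinet sounds a minor third above written, so A#4 B5 F5 sounds C#5 D6 Ab5.
Then write for piccolo: it sounds a perfect octave above written, so the part must be a perfect octave below concert.
C#5 → C#4
D6 → D5
Ab5 → Ab4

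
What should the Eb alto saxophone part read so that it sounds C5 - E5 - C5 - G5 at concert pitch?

A5 C#6 A5 E6

The Eb alto saxophone sounds a major sixth below written, so the written part must be a major sixth above concert — transpose each note up.
C5 -> A5
E5 -> C#6
C5 -> A5
G5 -> E6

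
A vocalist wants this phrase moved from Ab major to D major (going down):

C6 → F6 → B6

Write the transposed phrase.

F#5 B5 E#6

From Ab down to D is a diminished fifth; apply that to each pitch.
C6 to F#5
F6 to B5
B6 to E#6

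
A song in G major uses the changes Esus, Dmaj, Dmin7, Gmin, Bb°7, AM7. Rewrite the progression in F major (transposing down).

G major down to F major is a major second; each chord root moves by that interval while the quality stays the same.
Esus: root E down a major second → D, giving Dsus.
Dmaj: root D down a major second → C, giving Cmaj.
Dmin7: root D down a major second → C, giving Cmin7.
Gmin: root G down a major second → F, giving Fmin.
Bb°7: root Bb down a major second → Ab, giving Ab°7.
AM7: root A down a major second → G, giving GM7.

Dsus Cmaj Cmin7 Fmin Ab°7 GM7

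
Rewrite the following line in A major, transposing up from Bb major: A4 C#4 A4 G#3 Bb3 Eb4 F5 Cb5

G#5 B#4 G#5 F##4 A4 D5 E6 Bb5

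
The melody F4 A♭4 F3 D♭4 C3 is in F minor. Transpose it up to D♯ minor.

D#5 F#5 D#4 B4 A#3

F minor to D♯ minor up is an augmented sixth, so every note moves up by that interval.
F4 to D#5
Ab4 to F#5
F3 to D#4
Db4 to B4
C3 to A#3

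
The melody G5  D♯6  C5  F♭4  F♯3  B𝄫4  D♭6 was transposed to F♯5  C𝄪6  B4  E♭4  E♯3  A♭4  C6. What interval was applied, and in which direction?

From G5 to F#5 is 2 letter names — a second of some quality.
F#5 to G5 is 1 semitone, which makes it a minor second; the second version is lower, so the direction is down.
Checking another pair — Db6 → C6 — gives the same interval.

down a minor second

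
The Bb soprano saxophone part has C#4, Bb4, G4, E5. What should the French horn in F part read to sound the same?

F#4 Eb5 C5 A5

First find concert pitch: the Bb soprano saxophone sounds a major second below written, so C#4 Bb4 G4 E5 sounds B3 Ab4 F4 D5.
Then write for French horn in F: it sounds a perfect fifth below written, so the part must be a perfect fifth above concert.
B3 → F#4
Ab4 → Eb5
F4 → C5
D5 → A5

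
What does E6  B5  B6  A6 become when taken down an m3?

C#6 G#5 G#6 F#6

E6 down a minor third is C#6.
B5 down a minor third is G#5.
B6: a third down reaches G, and 3 semitones makes it G#6.
A6: a third down reaches F, and 3 semitones makes it F#6.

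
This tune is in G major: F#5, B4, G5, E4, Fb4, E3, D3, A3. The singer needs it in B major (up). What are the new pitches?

A#5 D#5 B5 G#4 Ab4 G#3 F#3 C#4

From G up to B is a major third; apply that to each pitch.
F#5 becomes A#5
B4 becomes D#5
G5 becomes B5
E4 becomes G#4
Fb4 becomes Ab4
E3 becomes G#3
D3 becomes F#3
A3 becomes C#4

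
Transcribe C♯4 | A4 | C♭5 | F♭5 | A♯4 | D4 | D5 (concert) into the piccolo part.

The piccolo sounds a perfect octave above written, so the written part must be a perfect octave below concert — transpose each note down.
C#4 -> C#3
A4 -> A3
Cb5 -> Cb4
Fb5 -> Fb4
A#4 -> A#3
D4 -> D3
D5 -> D4

C#3 A3 Cb4 Fb4 A#3 D3 D4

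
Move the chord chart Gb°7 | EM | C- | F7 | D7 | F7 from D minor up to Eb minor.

Abb°7 FM Db- Gb7 Eb7 Gb7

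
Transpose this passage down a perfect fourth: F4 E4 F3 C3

F4: a fourth down reaches C, and 5 semitones makes it C4.
A perfect fourth down from E4 gives B3.
F3 down a perfect fourth is C3.
C3 down a perfect fourth is G2.

C4 B3 C3 G2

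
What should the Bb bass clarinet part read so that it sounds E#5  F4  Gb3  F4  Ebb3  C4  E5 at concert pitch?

F##6 G5 Ab4 G5 Fb4 D5 F#6

The Bb bass clarinet sounds a major ninth below written, so the written part must be a major ninth above concert — transpose each note up.
E#5 -> F##6
F4 -> G5
Gb3 -> Ab4
F4 -> G5
Ebb3 -> Fb4
C4 -> D5
E5 -> F#6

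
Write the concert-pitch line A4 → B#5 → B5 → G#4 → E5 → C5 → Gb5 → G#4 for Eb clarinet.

Written C4 sounds as Eb4 on the Eb clarinet, so concert pitches are written a minor third down.
A4 -> F#4
B#5 -> G##5
B5 -> G#5
G#4 -> E#4
E5 -> C#5
C5 -> A4
Gb5 -> Eb5
G#4 -> E#4

F#4 G##5 G#5 E#4 C#5 A4 Eb5 E#4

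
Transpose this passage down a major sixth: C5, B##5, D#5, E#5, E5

Eb4 D##5 F#4 G#4 G4

C5 to Eb4
B##5 to D##5
D#5 to F#4
E#5 to G#4
E5 to G4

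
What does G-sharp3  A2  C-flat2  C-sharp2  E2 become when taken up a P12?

D#5 E4 Gb3 G#3 B3

G#3 → D#5
A2 → E4
Cb2 → Gb3
C#2 → G#3
E2 → B3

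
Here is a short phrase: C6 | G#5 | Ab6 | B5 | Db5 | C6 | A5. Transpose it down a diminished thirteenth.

E#4 B##3 C#5 D##4 F#3 E#4 C##4

C6 → E#4
G#5 → B##3
Ab6 → C#5
B5 → D##4
Db5 → F#3
C6 → E#4
A5 → C##4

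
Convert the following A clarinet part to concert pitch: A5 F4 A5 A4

F#5 D4 F#5 F#4

Written C4 on the A clarinet sounds as A3, a minor third lower; apply that shift to every note.
A5 gives F#5
F4 gives D4
A5 gives F#5
A4 gives F#4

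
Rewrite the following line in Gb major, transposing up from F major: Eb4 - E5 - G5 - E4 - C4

Fb4 F5 Ab5 F4 Db4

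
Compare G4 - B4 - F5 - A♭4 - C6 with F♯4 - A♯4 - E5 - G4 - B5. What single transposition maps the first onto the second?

From G4 to F#4 is 2 letter names — a second of some quality.
F#4 to G4 is 1 semitone, which makes it a minor second; the second version is lower, so the direction is down.
Checking another pair — C6 → B5 — gives the same interval.

down a minor second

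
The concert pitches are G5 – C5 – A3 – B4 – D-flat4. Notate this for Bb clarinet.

Written C4 sounds as Bb3 on the Bb clarinet, so concert pitches are written a major second up.
G5 gives A5
C5 gives D5
A3 gives B3
B4 gives C#5
Db4 gives Eb4

A5 D5 B3 C#5 Eb4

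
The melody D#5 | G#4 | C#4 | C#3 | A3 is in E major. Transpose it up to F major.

From E up to F is a minor second; apply that to each pitch.
D#5 -> E5
G#4 -> A4
C#4 -> D4
C#3 -> D3
A3 -> Bb3

E5 A4 D4 D3 Bb3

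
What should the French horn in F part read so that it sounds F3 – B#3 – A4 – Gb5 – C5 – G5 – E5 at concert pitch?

The French horn in F sounds a perfect fifth below written, so the written part must be a perfect fifth above concert — transpose each note up.
F3 → C4
B#3 → F##4
A4 → E5
Gb5 → Db6
C5 → G5
G5 → D6
E5 → B5

C4 F##4 E5 Db6 G5 D6 B5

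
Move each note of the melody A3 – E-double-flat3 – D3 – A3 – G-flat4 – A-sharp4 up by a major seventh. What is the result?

G#4 Db4 C#4 G#4 F5 G##5

A3 → G#4
Ebb3 → Db4
D3 → C#4
A3 → G#4
Gb4 → F5
A#4 → G##5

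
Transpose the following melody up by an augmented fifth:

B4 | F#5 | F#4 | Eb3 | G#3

F##5 C##6 C##5 B3 D##4

B4 up an augmented fifth is F##5.
F#5 up an augmented fifth is C##6.
F#4 up an augmented fifth is C##5.
An augmented fifth up from Eb3 gives B3.
G#3 up an augmented fifth is D##4.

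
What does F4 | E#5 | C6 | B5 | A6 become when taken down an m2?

E4 D##5 B5 A#5 G#6

F4 -> E4
E#5 -> D##5
C6 -> B5
B5 -> A#5
A6 -> G#6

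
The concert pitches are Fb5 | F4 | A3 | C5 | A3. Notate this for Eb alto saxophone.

The Eb alto saxophone sounds a major sixth below written, so the written part must be a major sixth above concert — transpose each note up.
Fb5 to Db6
F4 to D5
A3 to F#4
C5 to A5
A3 to F#4

Db6 D5 F#4 A5 F#4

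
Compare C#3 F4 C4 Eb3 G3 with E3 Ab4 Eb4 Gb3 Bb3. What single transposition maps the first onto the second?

up a minor third

Take the first pair: C#3 → E3. C to E spans 3 letter names, so the interval is some kind of third.
C#3 to E3 is 3 semitones, which makes it a minor third; the second version is higher, so the direction is up.
Checking another pair — G3 → Bb3 — gives the same interval.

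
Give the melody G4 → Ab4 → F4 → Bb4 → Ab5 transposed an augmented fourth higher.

C#5 D5 B4 E5 D6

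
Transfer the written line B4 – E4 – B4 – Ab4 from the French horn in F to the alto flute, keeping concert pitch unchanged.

A4 D4 A4 Gb4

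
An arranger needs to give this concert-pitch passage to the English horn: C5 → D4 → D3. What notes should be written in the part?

G5 A4 A3

The English horn sounds a perfect fifth below written, so the written part must be a perfect fifth above concert — transpose each note up.
C5 -> G5
D4 -> A4
D3 -> A3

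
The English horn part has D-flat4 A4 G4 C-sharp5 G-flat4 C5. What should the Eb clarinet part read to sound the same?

First find concert pitch: the English horn sounds a perfect fifth below written, so D-flat4 A4 G4 C-sharp5 G-flat4 C5 sounds Gb3 D4 C4 F#4 Cb4 F4.
Then write for Eb clarinet: it sounds a minor third above written, so the part must be a minor third below concert.
Gb3 → Eb3
D4 → B3
C4 → A3
F#4 → D#4
Cb4 → Ab3
F4 → D4

Eb3 B3 A3 D#4 Ab3 D4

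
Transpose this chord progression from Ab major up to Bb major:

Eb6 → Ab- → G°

F6 Bb- A°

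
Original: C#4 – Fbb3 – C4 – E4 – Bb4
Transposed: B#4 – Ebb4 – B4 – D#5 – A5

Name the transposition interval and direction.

From C#4 to B#4 is 7 letter names — a seventh of some quality.
C#4 to B#4 is 11 semitones, which makes it a major seventh; the second version is higher, so the direction is up.
Checking another pair — Bb4 → A5 — gives the same interval.

up a major seventh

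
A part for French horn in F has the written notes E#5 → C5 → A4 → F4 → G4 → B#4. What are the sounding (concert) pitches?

A#4 F4 D4 Bb3 C4 E#4

Written C4 on the French horn in F sounds as F3, a perfect fifth lower; apply that shift to every note.
E#5 -> A#4
C5 -> F4
A4 -> D4
F4 -> Bb3
G4 -> C4
B#4 -> E#4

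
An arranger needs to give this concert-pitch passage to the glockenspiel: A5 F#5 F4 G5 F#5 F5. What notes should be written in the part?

Written C4 sounds as C6 on the glockenspiel, so concert pitches are written a perfect fifteenth down.
A5 to A3
F#5 to F#3
F4 to F2
G5 to G3
F#5 to F#3
F5 to F3

A3 F#3 F2 G3 F#3 F3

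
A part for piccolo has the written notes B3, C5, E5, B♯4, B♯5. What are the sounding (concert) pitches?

B4 C6 E6 B#5 B#6

Written C4 on the piccolo sounds as C5, a perfect octave higher; apply that shift to every note.
B3 becomes B4
C5 becomes C6
E5 becomes E6
B#4 becomes B#5
B#5 becomes B#6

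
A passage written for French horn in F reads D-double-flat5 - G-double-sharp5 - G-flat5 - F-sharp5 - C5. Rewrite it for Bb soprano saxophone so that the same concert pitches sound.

Abb4 D##5 Db5 C#5 G4

First find concert pitch: the French horn in F sounds a perfect fifth below written, so D-double-flat5 G-double-sharp5 G-flat5 F-sharp5 C5 sounds Gbb4 C##5 Cb5 B4 F4.
Then write for Bb soprano saxophone: it sounds a major second below written, so the part must be a major second above concert.
Gbb4 → Abb4
C##5 → D##5
Cb5 → Db5
B4 → C#5
F4 → G4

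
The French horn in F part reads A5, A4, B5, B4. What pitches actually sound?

D5 D4 E5 E4

Written C4 on the French horn in F sounds as F3, a perfect fifth lower; apply that shift to every note.
A5 to D5
A4 to D4
B5 to E5
B4 to E4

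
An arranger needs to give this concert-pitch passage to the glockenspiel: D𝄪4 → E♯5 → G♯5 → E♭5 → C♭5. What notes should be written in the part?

D##2 E#3 G#3 Eb3 Cb3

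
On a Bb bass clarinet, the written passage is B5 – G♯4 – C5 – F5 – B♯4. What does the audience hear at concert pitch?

The Bb bass clarinet sounds a major ninth below written, so transpose each written note down a major ninth.
B5 gives A4
G#4 gives F#3
C5 gives Bb3
F5 gives Eb4
B#4 gives A#3

A4 F#3 Bb3 Eb4 A#3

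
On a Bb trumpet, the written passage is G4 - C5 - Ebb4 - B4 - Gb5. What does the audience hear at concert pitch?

The Bb trumpet sounds a major second below written, so transpose each written note down a major second.
G4 gives F4
C5 gives Bb4
Ebb4 gives Dbb4
B4 gives A4
Gb5 gives Fb5

F4 Bb4 Dbb4 A4 Fb5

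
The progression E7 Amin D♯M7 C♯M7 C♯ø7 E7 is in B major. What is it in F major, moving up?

Bb7 Ebmin AM7 GM7 Gø7 Bb7

B major up to F major is a diminished fifth; each chord root moves by that interval while the quality stays the same.
E7: root E up a diminished fifth → Bb, giving Bb7.
Amin: root A up a diminished fifth → Eb, giving Ebmin.
D♯M7: root D♯ up a diminished fifth → A, giving AM7.
C♯M7: root C♯ up a diminished fifth → G, giving GM7.
C♯ø7: root C♯ up a diminished fifth → G, giving Gø7.
E7: root E up a diminished fifth → Bb, giving Bb7.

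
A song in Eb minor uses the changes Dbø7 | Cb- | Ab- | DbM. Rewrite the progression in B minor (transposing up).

Eb minor up to B minor is an augmented fifth; each chord root moves by that interval while the quality stays the same.
Dbø7: root Db up an augmented fifth → A, giving Aø7.
Cb-: root Cb up an augmented fifth → G, giving G-.
Ab-: root Ab up an augmented fifth → E, giving E-.
DbM: root Db up an augmented fifth → A, giving AM.

Aø7 G- E- AM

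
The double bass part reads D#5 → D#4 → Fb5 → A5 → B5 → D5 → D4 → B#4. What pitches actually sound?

D#4 D#3 Fb4 A4 B4 D4 D3 B#3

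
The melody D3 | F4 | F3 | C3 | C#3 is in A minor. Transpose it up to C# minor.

F#3 A4 A3 E3 E#3

From A up to C# is a major third; apply that to each pitch.
D3 -> F#3
F4 -> A4
F3 -> A3
C3 -> E3
C#3 -> E#3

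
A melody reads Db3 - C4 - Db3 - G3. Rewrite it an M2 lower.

Cb3 Bb3 Cb3 F3

Db3 → Cb3
C4 → Bb3
Db3 → Cb3
G3 → F3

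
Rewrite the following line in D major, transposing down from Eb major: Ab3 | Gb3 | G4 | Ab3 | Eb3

G3 F3 F#4 G3 D3

From Eb down to D is a minor second; apply that to each pitch.
Ab3 -> G3
Gb3 -> F3
G4 -> F#4
Ab3 -> G3
Eb3 -> D3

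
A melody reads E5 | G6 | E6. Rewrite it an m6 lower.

G#4 B5 G#5

E5 becomes G#4
G6 becomes B5
E6 becomes G#5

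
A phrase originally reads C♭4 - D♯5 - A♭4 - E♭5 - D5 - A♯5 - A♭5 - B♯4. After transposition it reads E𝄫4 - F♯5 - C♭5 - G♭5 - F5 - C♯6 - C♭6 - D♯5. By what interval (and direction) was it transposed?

up a minor third

Take the first pair: Cb4 → Ebb4. C to E spans 3 letter names, so the interval is some kind of third.
Cb4 to Ebb4 is 3 semitones, which makes it a minor third; the second version is higher, so the direction is up.
Checking another pair — B#4 → D#5 — gives the same interval.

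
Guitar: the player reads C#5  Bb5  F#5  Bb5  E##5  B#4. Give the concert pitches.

C#4 Bb4 F#4 Bb4 E##4 B#3

Written C4 on the guitar sounds as C3, a perfect octave lower; apply that shift to every note.
C#5 to C#4
Bb5 to Bb4
F#5 to F#4
Bb5 to Bb4
E##5 to E##4
B#4 to B#3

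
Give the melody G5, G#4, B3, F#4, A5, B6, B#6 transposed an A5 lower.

Cb5 C4 Eb3 Bb3 Db5 Eb6 E6

An augmented fifth down from G5 gives Cb5.
G#4: a fifth down reaches C, and 8 semitones makes it C4.
B3 down an augmented fifth is Eb3.
An augmented fifth down from F#4 gives Bb3.
An augmented fifth down from A5 gives Db5.
B6: a fifth down reaches E, and 8 semitones makes it Eb6.
An augmented fifth down from B#6 gives E6.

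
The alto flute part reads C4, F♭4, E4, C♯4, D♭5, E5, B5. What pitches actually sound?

Written C4 on the alto flute sounds as G3, a perfect fourth lower; apply that shift to every note.
C4 -> G3
Fb4 -> Cb4
E4 -> B3
C#4 -> G#3
Db5 -> Ab4
E5 -> B4
B5 -> F#5

G3 Cb4 B3 G#3 Ab4 B4 F#5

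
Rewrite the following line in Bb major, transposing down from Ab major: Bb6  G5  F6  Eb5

C6 A4 G5 F4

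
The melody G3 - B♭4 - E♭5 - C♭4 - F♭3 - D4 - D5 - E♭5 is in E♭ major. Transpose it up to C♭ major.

From E♭ up to C♭ is a minor sixth; apply that to each pitch.
G3 gives Eb4
Bb4 gives Gb5
Eb5 gives Cb6
Cb4 gives Abb4
Fb3 gives Dbb4
D4 gives Bb4
D5 gives Bb5
Eb5 gives Cb6

Eb4 Gb5 Cb6 Abb4 Dbb4 Bb4 Bb5 Cb6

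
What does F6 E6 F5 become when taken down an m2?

E6 D#6 E5

F6 down a minor second is E6.
E6: a second down reaches D, and 1 semitone makes it D#6.
F5 down a minor second is E5.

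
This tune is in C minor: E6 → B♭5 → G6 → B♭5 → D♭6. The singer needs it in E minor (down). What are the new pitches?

C minor to E minor down is a minor sixth, so every note moves down by that interval.
E6 gives G#5
Bb5 gives D5
G6 gives B5
Bb5 gives D5
Db6 gives F5

G#5 D5 B5 D5 F5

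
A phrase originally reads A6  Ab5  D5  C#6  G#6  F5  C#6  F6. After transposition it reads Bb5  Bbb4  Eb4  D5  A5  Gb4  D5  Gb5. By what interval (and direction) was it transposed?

From A6 to Bb5 is 7 letter names — a seventh of some quality.
Bb5 to A6 is 11 semitones, which makes it a major seventh; the second version is lower, so the direction is down.
Checking another pair — F6 → Gb5 — gives the same interval.

down a major seventh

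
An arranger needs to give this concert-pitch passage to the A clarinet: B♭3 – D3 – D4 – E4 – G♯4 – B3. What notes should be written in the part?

Db4 F3 F4 G4 B4 D4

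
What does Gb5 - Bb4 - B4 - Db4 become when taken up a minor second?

Abb5 Cb5 C5 Ebb4

Gb5: a second up reaches A, and 1 semitone makes it Abb5.
A minor second up from Bb4 gives Cb5.
B4: a second up reaches C, and 1 semitone makes it C5.
A minor second up from Db4 gives Ebb4.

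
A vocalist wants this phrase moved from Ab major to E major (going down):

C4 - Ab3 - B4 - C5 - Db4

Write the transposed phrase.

G#3 E3 F##4 G#4 A3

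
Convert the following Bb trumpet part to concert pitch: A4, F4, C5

G4 Eb4 Bb4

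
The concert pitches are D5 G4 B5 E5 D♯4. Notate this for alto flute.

G5 C5 E6 A5 G#4

The alto flute sounds a perfect fourth below written, so the written part must be a perfect fourth above concert — transpose each note up.
D5 becomes G5
G4 becomes C5
B5 becomes E6
E5 becomes A5
D#4 becomes G#4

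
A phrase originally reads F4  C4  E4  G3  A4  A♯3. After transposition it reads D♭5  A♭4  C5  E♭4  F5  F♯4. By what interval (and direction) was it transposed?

up a minor sixth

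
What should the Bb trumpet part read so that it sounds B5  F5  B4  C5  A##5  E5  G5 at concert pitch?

C#6 G5 C#5 D5 B##5 F#5 A5

Written C4 sounds as Bb3 on the Bb trumpet, so concert pitches are written a major second up.
B5 becomes C#6
F5 becomes G5
B4 becomes C#5
C5 becomes D5
A##5 becomes B##5
E5 becomes F#5
G5 becomes A5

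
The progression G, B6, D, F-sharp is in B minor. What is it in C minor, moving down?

Ab C6 Eb G

B minor down to C minor is a major seventh; each chord root moves by that interval while the quality stays the same.
G: root G down a major seventh → Ab, giving Ab.
B6: root B down a major seventh → C, giving C6.
D: root D down a major seventh → Eb, giving Eb.
F-sharp: root F-sharp down a major seventh → G, giving G.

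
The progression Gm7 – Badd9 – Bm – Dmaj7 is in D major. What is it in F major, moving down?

D major down to F major is a major sixth; each chord root moves by that interval while the quality stays the same.
Gm7: root G down a major sixth → Bb, giving Bbm7.
Badd9: root B down a major sixth → D, giving Dadd9.
Bm: root B down a major sixth → D, giving Dm.
Dmaj7: root D down a major sixth → F, giving Fmaj7.

Bbm7 Dadd9 Dm Fmaj7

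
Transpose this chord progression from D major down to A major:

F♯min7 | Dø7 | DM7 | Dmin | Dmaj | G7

D major down to A major is a perfect fourth; each chord root moves by that interval while the quality stays the same.
F♯min7: root F♯ down a perfect fourth → C#, giving C#min7.
Dø7: root D down a perfect fourth → A, giving Aø7.
DM7: root D down a perfect fourth → A, giving AM7.
Dmin: root D down a perfect fourth → A, giving Amin.
Dmaj: root D down a perfect fourth → A, giving Amaj.
G7: root G down a perfect fourth → D, giving D7.

C#min7 Aø7 AM7 Amin Amaj D7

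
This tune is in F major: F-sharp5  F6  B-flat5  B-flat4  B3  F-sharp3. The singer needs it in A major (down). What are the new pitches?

A#4 A5 D5 D4 D#3 A#2

From F down to A is a minor sixth; apply that to each pitch.
F#5 gives A#4
F6 gives A5
Bb5 gives D5
Bb4 gives D4
B3 gives D#3
F#3 gives A#2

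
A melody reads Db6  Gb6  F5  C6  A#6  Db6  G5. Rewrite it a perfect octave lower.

Db5 Gb5 F4 C5 A#5 Db5 G4

Db6 → Db5
Gb6 → Gb5
F5 → F4
C6 → C5
A#6 → A#5
Db6 → Db5
G5 → G4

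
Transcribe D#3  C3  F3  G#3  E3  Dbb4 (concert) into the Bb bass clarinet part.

E#4 D4 G4 A#4 F#4 Ebb5

Written C4 sounds as Bb2 on the Bb bass clarinet, so concert pitches are written a major ninth up.
D#3 gives E#4
C3 gives D4
F3 gives G4
G#3 gives A#4
E3 gives F#4
Dbb4 gives Ebb5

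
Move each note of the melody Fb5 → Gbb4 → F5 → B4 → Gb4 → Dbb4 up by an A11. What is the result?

Bb6 Cb6 B6 E#6 C6 Gb5

An augmented eleventh up from Fb5 gives Bb6.
Gbb4 up an augmented eleventh is Cb6.
An augmented eleventh up from F5 gives B6.
B4: an eleventh up reaches E, and 18 semitones makes it E#6.
Gb4: an eleventh up reaches C, and 18 semitones makes it C6.
Dbb4: an eleventh up reaches G, and 18 semitones makes it Gb5.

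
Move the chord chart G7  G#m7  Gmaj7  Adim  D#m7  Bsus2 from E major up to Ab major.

E major up to Ab major is a diminished fourth; each chord root moves by that interval while the quality stays the same.
G7: root G up a diminished fourth → Cb, giving Cb7.
G#m7: root G# up a diminished fourth → C, giving Cm7.
Gmaj7: root G up a diminished fourth → Cb, giving Cbmaj7.
Adim: root A up a diminished fourth → Db, giving Dbdim.
D#m7: root D# up a diminished fourth → G, giving Gm7.
Bsus2: root B up a diminished fourth → Eb, giving Ebsus2.

Cb7 Cm7 Cbmaj7 Dbdim Gm7 Ebsus2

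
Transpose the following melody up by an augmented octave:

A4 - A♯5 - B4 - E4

A#5 A##6 B#5 E#5

A4: an octave up reaches A, and 13 semitones makes it A#5.
A#5 up an augmented octave is A##6.
B4: an octave up reaches B, and 13 semitones makes it B#5.
E4 up an augmented octave is E#5.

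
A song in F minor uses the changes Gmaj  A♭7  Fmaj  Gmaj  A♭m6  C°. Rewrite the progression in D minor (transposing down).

F minor down to D minor is a minor third; each chord root moves by that interval while the quality stays the same.
Gmaj: root G down a minor third → E, giving Emaj.
A♭7: root A♭ down a minor third → F, giving F7.
Fmaj: root F down a minor third → D, giving Dmaj.
Gmaj: root G down a minor third → E, giving Emaj.
A♭m6: root A♭ down a minor third → F, giving Fm6.
C°: root C down a minor third → A, giving A°.

Emaj F7 Dmaj Emaj Fm6 A°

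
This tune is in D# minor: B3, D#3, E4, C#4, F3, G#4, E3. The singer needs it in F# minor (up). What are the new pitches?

D# minor to F# minor up is a minor third, so every note moves up by that interval.
B3 -> D4
D#3 -> F#3
E4 -> G4
C#4 -> E4
F3 -> Ab3
G#4 -> B4
E3 -> G3

D4 F#3 G4 E4 Ab3 B4 G3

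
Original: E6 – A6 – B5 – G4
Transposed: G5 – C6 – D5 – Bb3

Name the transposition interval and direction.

down a major sixth

Take the first pair: E6 → G5. E to G spans 6 letter names, so the interval is some kind of sixth.
G5 to E6 is 9 semitones, which makes it a major sixth; the second version is lower, so the direction is down.
Checking another pair — G4 → Bb3 — gives the same interval.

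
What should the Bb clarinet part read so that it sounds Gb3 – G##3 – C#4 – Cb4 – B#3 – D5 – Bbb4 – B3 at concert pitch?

Written C4 sounds as Bb3 on the Bb clarinet, so concert pitches are written a major second up.
Gb3 becomes Ab3
G##3 becomes A##3
C#4 becomes D#4
Cb4 becomes Db4
B#3 becomes C##4
D5 becomes E5
Bbb4 becomes Cb5
B3 becomes C#4

Ab3 A##3 D#4 Db4 C##4 E5 Cb5 C#4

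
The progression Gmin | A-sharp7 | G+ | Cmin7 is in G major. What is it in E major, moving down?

G major down to E major is a minor third; each chord root moves by that interval while the quality stays the same.
Gmin: root G down a minor third → E, giving Emin.
A-sharp7: root A-sharp down a minor third → F##, giving F##7.
G+: root G down a minor third → E, giving E+.
Cmin7: root C down a minor third → A, giving Amin7.

Emin F##7 E+ Amin7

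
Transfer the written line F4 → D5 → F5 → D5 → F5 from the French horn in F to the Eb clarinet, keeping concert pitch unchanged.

First find concert pitch: the French horn in F sounds a perfect fifth below written, so F4 D5 F5 D5 F5 sounds Bb3 G4 Bb4 G4 Bb4.
Then write for Eb clarinet: it sounds a minor third above written, so the part must be a minor third below concert.
Bb3 → G3
G4 → E4
Bb4 → G4
G4 → E4
Bb4 → G4

G3 E4 G4 E4 G4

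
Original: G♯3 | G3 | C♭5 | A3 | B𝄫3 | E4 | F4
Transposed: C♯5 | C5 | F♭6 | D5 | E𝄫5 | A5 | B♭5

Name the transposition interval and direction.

From G#3 to C#5 is 11 letter names — an eleventh of some quality.
G#3 to C#5 is 17 semitones, which makes it a perfect eleventh; the second version is higher, so the direction is up.
Checking another pair — F4 → Bb5 — gives the same interval.

up a perfect eleventh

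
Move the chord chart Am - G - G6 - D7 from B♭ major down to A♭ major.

Gm F F6 C7

B♭ major down to A♭ major is a major second; each chord root moves by that interval while the quality stays the same.
Am: root A down a major second → G, giving Gm.
G: root G down a major second → F, giving F.
G6: root G down a major second → F, giving F6.
D7: root D down a major second → C, giving C7.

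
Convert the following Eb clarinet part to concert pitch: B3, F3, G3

D4 Ab3 Bb3

The Eb clarinet sounds a minor third above written, so transpose each written note up a minor third.
B3 to D4
F3 to Ab3
G3 to Bb3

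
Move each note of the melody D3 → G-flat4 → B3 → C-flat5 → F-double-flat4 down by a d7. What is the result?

E#2 A3 C##3 D4 Gb3

A diminished seventh down from D3 gives E#2.
A diminished seventh down from Gb4 gives A3.
B3: a seventh down reaches C, and 9 semitones makes it C##3.
A diminished seventh down from Cb5 gives D4.
Fbb4: a seventh down reaches G, and 9 semitones makes it Gb3.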